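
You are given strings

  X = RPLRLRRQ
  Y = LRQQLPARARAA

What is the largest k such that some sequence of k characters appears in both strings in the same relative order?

Let dp[i][j] be the LCS length of the first i characters of X and the first j characters of Y. dp[i][j] = dp[i-1][j-1]+1 when the i-th and j-th characters match, else max(dp[i-1][j], dp[i][j-1]).
    ·  L  R  Q  Q  L  P  A  R  A  R  A  A
 ·  0  0  0  0  0  0  0  0  0  0  0  0  0
 R  0  0  1  1  1  1  1  1  1  1  1  1  1
 P  0  0  1  1  1  1  2  2  2  2  2  2  2
 L  0  1  1  1  1  2  2  2  2  2  2  2  2
 R  0  1  2  2  2  2  2  2  3  3  3  3  3
 L  0  1  2  2  2  3  3  3  3  3  3  3  3
 R  0  1  2  2  2  3  3  3  4  4  4  4  4
 R  0  1  2  2  2  3  3  3  4  4  5  5  5
 Q  0  1  2  3  3  3  3  3  4  4  5  5  5
dp[8][12] = 5. One LCS (by backtracking along matches): LRLRR.

5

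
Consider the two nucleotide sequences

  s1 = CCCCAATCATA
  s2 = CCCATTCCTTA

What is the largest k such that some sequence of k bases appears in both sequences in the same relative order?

8

Let dp[i][j] be the LCS length of the first i bases of s1 and the first j bases of s2. dp[i][j] = dp[i-1][j-1]+1 when the i-th and j-th bases match, else max(dp[i-1][j], dp[i][j-1]).
    ·  C  C  C  A  T  T  C  C  T  T  A
 ·  0  0  0  0  0  0  0  0  0  0  0  0
 C  0  1  1  1  1  1  1  1  1  1  1  1
 C  0  1  2  2  2  2  2  2  2  2  2  2
 C  0  1  2  3  3  3  3  3  3  3  3  3
 C  0  1  2  3  3  3  3  4  4  4  4  4
 A  0  1  2  3  4  4  4  4  4  4  4  5
 A  0  1  2  3  4  4  4  4  4  4  4  5
 T  0  1  2  3  4  5  5  5  5  5  5  5
 C  0  1  2  3  4  5  5  6  6  6  6  6
 A  0  1  2  3  4  5  5  6  6  6  6  7
 T  0  1  2  3  4  5  6  6  6  7  7  7
 A  0  1  2  3  4  5  6  6  6  7  7  8
dp[11][11] = 8. One LCS (by backtracking along matches): CCCATCTA.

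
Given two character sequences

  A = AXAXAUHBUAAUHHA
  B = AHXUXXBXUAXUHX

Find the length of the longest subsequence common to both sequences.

8

Pick A [1,1]; then X [2,5]; then X [4,6]; then B [8,7]; then U [9,9]; then A [10,10]; then U [12,12]; then H [13,13]; all 8 characters appear in both, in order. The LCS DP gives dp[15][14] = 8, so this is optimal.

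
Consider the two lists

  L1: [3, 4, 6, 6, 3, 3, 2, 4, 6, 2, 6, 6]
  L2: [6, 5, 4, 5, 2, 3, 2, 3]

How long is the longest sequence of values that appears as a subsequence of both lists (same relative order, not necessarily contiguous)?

3

Taking 4 (L1 #2, L2 #3), 3 (L1 #5, L2 #6), 3 (L1 #6, L2 #8) gives a common subsequence of length 3. dp[12][8] = 3 confirms this is the maximum.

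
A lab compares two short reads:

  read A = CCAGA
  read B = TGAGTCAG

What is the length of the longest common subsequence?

3

One common subsequence of length 3: C at read A[2]=read B[6] → A at read A[3]=read B[7] → G at read A[4]=read B[8]. Since dp[5][8] = 3, nothing longer is possible.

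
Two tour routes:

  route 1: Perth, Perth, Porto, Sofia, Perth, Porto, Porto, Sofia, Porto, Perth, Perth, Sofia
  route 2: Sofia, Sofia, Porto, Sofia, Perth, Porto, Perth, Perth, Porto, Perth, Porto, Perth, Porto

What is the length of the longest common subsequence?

7

Pick Porto [3,3], then Sofia [4,4], then Perth [5,5], then Porto [6,6], then Porto [7,9], then Porto [9,11], then Perth [10,12]; all 7 stops appear in both, in order. dp[12][13] = 7 confirms this is the maximum.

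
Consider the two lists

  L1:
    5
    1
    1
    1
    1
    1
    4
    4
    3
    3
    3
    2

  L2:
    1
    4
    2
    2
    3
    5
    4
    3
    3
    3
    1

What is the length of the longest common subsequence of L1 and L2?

6

One common subsequence of length 6: 1 at L1[6]=L2[1], 4 at L1[7]=L2[2], 4 at L1[8]=L2[7], 3 at L1[9]=L2[8], 3 at L1[10]=L2[9], 3 at L1[11]=L2[10]. Since dp[12][11] = 6, nothing longer is possible.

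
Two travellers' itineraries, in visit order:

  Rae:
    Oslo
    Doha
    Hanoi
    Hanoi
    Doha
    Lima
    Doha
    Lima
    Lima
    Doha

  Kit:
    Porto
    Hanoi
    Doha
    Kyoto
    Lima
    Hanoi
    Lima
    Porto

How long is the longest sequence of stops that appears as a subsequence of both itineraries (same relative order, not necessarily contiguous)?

4

Match Hanoi [4,2]; then Doha [5,3]; then Lima [6,5]; then Lima [8,7] — 4 stops in the same relative order in both, and the DP table's final entry dp[10][8] is also 4, so no common subsequence is longer.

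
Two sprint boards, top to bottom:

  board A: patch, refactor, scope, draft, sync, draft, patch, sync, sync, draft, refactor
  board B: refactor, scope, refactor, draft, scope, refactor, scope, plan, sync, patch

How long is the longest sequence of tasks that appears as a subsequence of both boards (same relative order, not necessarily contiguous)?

5

Pick refactor [2,1], scope [3,2], draft [4,4], sync [5,9], patch [7,10]; all 5 tasks appear in both, in order, and the DP table's final entry dp[11][10] is also 5, so no common subsequence is longer.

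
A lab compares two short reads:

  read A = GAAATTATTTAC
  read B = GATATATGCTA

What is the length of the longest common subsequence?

Let dp[i][j] be the LCS length of the first i bases of read A and the first j bases of read B. dp[i][j] = dp[i-1][j-1]+1 when the i-th and j-th bases match, else max(dp[i-1][j], dp[i][j-1]).
    ·  G  A  T  A  T  A  T  G  C  T  A
 ·  0  0  0  0  0  0  0  0  0  0  0  0
 G  0  1  1  1  1  1  1  1  1  1  1  1
 A  0  1  2  2  2  2  2  2  2  2  2  2
 A  0  1  2  2  3  3  3  3  3  3  3  3
 A  0  1  2  2  3  3  4  4  4  4  4  4
 T  0  1  2  3  3  4  4  5  5  5  5  5
 T  0  1  2  3  3  4  4  5  5  5  6  6
 A  0  1  2  3  4  4  5  5  5  5  6  7
 T  0  1  2  3  4  5  5  6  6  6  6  7
 T  0  1  2  3  4  5  5  6  6  6  7  7
 T  0  1  2  3  4  5  5  6  6  6  7  7
 A  0  1  2  3  4  5  6  6  6  6  7  8
 C  0  1  2  3  4  5  6  6  6  7  7  8
dp[12][11] = 8. One LCS (by backtracking along matches): GAATATTA.

8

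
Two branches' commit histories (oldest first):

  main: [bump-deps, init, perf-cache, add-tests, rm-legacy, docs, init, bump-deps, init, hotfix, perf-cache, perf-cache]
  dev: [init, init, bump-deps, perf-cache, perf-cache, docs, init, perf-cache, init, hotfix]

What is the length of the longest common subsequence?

6

Match bump-deps [1,3], then perf-cache [3,5], then docs [6,6], then init [7,7], then init [9,9], then hotfix [10,10] — 6 commits in the same relative order in both. Since dp[12][10] = 6, nothing longer is possible.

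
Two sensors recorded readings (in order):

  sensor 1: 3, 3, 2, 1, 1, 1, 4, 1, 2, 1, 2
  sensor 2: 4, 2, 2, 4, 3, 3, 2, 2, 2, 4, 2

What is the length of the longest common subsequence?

5

Let dp[i][j] be the LCS length of the first i values of sensor 1 and the first j values of sensor 2. dp[i][j] = dp[i-1][j-1]+1 when the i-th and j-th values match, else max(dp[i-1][j], dp[i][j-1]).
    ·  4  2  2  4  3  3  2  2  2  4  2
 ·  0  0  0  0  0  0  0  0  0  0  0  0
 3  0  0  0  0  0  1  1  1  1  1  1  1
 3  0  0  0  0  0  1  2  2  2  2  2  2
 2  0  0  1  1  1  1  2  3  3  3  3  3
 1  0  0  1  1  1  1  2  3  3  3  3  3
 1  0  0  1  1  1  1  2  3  3  3  3  3
 1  0  0  1  1  1  1  2  3  3  3  3  3
 4  0  1  1  1  2  2  2  3  3  3  4  4
 1  0  1  1  1  2  2  2  3  3  3  4  4
 2  0  1  2  2  2  2  2  3  4  4  4  5
 1  0  1  2  2  2  2  2  3  4  4  4  5
 2  0  1  2  3  3  3  3  3  4  5  5  5
dp[11][11] = 5. One LCS (by backtracking along matches): 3, 3, 2, 4, 2.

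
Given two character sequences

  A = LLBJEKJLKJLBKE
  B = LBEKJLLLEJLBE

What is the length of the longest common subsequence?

10

One common subsequence of length 10: L [2,1] → B [3,2] → E [5,3] → K [6,4] → J [7,5] → L [8,8] → J [10,10] → L [11,11] → B [12,12] → E [14,13]. The LCS DP gives dp[14][13] = 10, so this is optimal.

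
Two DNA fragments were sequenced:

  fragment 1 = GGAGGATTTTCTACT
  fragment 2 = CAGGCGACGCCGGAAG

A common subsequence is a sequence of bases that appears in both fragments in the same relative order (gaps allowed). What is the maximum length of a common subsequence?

7

One common subsequence of length 7: G at fragment 1[1]=fragment 2[4], G at fragment 1[2]=fragment 2[6], A at fragment 1[3]=fragment 2[7], G at fragment 1[4]=fragment 2[12], G at fragment 1[5]=fragment 2[13], A at fragment 1[6]=fragment 2[14], A at fragment 1[13]=fragment 2[15]. dp[15][16] = 7 confirms this is the maximum.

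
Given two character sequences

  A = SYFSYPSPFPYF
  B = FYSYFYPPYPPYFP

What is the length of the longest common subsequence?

9

One common subsequence of length 9: S [1,3] → Y [2,4] → F [3,5] → Y [5,6] → P [6,8] → P [8,10] → P [10,11] → Y [11,12] → F [12,13]. dp[12][14] = 9 confirms this is the maximum.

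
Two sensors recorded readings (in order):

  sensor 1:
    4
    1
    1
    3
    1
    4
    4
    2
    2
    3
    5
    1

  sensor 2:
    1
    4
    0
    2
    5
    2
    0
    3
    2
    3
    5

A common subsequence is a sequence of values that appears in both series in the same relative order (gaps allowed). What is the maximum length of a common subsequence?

6

One common subsequence of length 6: 1 (sensor 1 #5, sensor 2 #1), then 4 (sensor 1 #6, sensor 2 #2), then 2 (sensor 1 #8, sensor 2 #6), then 2 (sensor 1 #9, sensor 2 #9), then 3 (sensor 1 #10, sensor 2 #10), then 5 (sensor 1 #11, sensor 2 #11), and the DP table's final entry dp[12][11] is also 6, so no common subsequence is longer.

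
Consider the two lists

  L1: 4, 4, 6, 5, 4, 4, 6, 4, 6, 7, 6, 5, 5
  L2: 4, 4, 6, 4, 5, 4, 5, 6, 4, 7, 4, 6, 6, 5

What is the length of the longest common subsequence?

10

Match 4 [1,1], 4 [2,2], 6 [3,3], 5 [4,5], 4 [5,6], 4 [6,9], 4 [8,11], 6 [9,12], 6 [11,13], 5 [13,14] — 10 values in the same relative order in both, and the DP table's final entry dp[13][14] is also 10, so no common subsequence is longer.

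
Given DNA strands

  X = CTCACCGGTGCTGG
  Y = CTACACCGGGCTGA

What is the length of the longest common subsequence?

Match C [1,1]; then T [2,2]; then C [3,4]; then A [4,5]; then C [5,6]; then C [6,7]; then G [7,8]; then G [8,9]; then G [10,10]; then C [11,11]; then T [12,12]; then G [13,13] — 12 bases in the same relative order in both. dp[14][14] = 12 confirms this is the maximum.

12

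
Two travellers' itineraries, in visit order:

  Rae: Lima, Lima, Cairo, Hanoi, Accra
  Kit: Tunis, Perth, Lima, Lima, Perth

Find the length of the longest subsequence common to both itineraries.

Pick Lima [1,3], then Lima [2,4]; all 2 stops appear in both, in order. Since dp[5][5] = 2, nothing longer is possible.

2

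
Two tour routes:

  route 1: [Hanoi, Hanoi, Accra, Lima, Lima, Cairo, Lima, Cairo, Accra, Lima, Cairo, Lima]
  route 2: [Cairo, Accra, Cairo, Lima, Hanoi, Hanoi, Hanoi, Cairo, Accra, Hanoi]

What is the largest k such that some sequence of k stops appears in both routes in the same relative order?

Pick Accra at route 1[3]=route 2[2] → Cairo at route 1[6]=route 2[3] → Lima at route 1[7]=route 2[4] → Cairo at route 1[8]=route 2[8] → Accra at route 1[9]=route 2[9]; all 5 stops appear in both, in order. The LCS DP gives dp[12][10] = 5, so this is optimal.

5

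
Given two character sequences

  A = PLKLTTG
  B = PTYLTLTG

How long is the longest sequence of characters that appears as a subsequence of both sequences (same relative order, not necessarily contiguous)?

5

Let dp[i][j] be the LCS length of the first i characters of A and the first j characters of B. dp[i][j] = dp[i-1][j-1]+1 when the i-th and j-th characters match, else max(dp[i-1][j], dp[i][j-1]).
    ·  P  T  Y  L  T  L  T  G
 ·  0  0  0  0  0  0  0  0  0
 P  0  1  1  1  1  1  1  1  1
 L  0  1  1  1  2  2  2  2  2
 K  0  1  1  1  2  2  2  2  2
 L  0  1  1  1  2  2  3  3  3
 T  0  1  2  2  2  3  3  4  4
 T  0  1  2  2  2  3  3  4  4
 G  0  1  2  2  2  3  3  4  5
dp[7][8] = 5. One LCS (by backtracking along matches): PLLTG.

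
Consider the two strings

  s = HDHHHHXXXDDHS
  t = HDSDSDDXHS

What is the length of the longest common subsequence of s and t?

6

Let dp[i][j] be the LCS length of the first i characters of s and the first j characters of t. dp[i][j] = dp[i-1][j-1]+1 when the i-th and j-th characters match, else max(dp[i-1][j], dp[i][j-1]).
    ·  H  D  S  D  S  D  D  X  H  S
 ·  0  0  0  0  0  0  0  0  0  0  0
 H  0  1  1  1  1  1  1  1  1  1  1
 D  0  1  2  2  2  2  2  2  2  2  2
 H  0  1  2  2  2  2  2  2  2  3  3
 H  0  1  2  2  2  2  2  2  2  3  3
 H  0  1  2  2  2  2  2  2  2  3  3
 H  0  1  2  2  2  2  2  2  2  3  3
 X  0  1  2  2  2  2  2  2  3  3  3
 X  0  1  2  2  2  2  2  2  3  3  3
 X  0  1  2  2  2  2  2  2  3  3  3
 D  0  1  2  2  3  3  3  3  3  3  3
 D  0  1  2  2  3  3  4  4  4  4  4
 H  0  1  2  2  3  3  4  4  4  5  5
 S  0  1  2  3  3  4  4  4  4  5  6
dp[13][10] = 6. One LCS (by backtracking along matches): HDDDHS.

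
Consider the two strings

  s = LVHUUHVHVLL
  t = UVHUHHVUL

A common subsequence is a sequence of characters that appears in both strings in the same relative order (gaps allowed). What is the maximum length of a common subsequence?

Pick V [2,2] → H [3,3] → U [5,4] → H [6,5] → H [8,6] → V [9,7] → L [11,9]; all 7 characters appear in both, in order. Since dp[11][9] = 7, nothing longer is possible.

7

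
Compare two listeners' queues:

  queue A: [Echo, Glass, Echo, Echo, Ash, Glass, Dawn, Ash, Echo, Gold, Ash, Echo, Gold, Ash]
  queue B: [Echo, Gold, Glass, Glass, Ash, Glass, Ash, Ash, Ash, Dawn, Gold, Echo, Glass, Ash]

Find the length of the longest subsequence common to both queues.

8

One common subsequence of length 8: Echo (queue A #1, queue B #1), then Glass (queue A #2, queue B #4), then Ash (queue A #5, queue B #5), then Glass (queue A #6, queue B #6), then Dawn (queue A #7, queue B #10), then Gold (queue A #10, queue B #11), then Echo (queue A #12, queue B #12), then Ash (queue A #14, queue B #14). Since dp[14][14] = 8, nothing longer is possible.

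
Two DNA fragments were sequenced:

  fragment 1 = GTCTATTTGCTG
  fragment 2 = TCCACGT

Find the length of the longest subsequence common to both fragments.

5

Let dp[i][j] be the LCS length of the first i bases of fragment 1 and the first j bases of fragment 2. dp[i][j] = dp[i-1][j-1]+1 when the i-th and j-th bases match, else max(dp[i-1][j], dp[i][j-1]).
    ·  T  C  C  A  C  G  T
 ·  0  0  0  0  0  0  0  0
 G  0  0  0  0  0  0  1  1
 T  0  1  1  1  1  1  1  2
 C  0  1  2  2  2  2  2  2
 T  0  1  2  2  2  2  2  3
 A  0  1  2  2  3  3  3  3
 T  0  1  2  2  3  3  3  4
 T  0  1  2  2  3  3  3  4
 T  0  1  2  2  3  3  3  4
 G  0  1  2  2  3  3  4  4
 C  0  1  2  3  3  4  4  4
 T  0  1  2  3  3  4  4  5
 G  0  1  2  3  3  4  5  5
dp[12][7] = 5. One LCS (by backtracking along matches): TCAGT.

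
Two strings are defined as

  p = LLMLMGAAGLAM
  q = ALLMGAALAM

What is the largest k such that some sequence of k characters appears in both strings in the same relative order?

9

One common subsequence of length 9: L at p[2]=q[2], then L at p[4]=q[3], then M at p[5]=q[4], then G at p[6]=q[5], then A at p[7]=q[6], then A at p[8]=q[7], then L at p[10]=q[8], then A at p[11]=q[9], then M at p[12]=q[10]. Since dp[12][10] = 9, nothing longer is possible.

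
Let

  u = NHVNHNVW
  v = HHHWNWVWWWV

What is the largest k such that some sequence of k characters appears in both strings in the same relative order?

5

Pick H (u #2, v #2), H (u #5, v #3), N (u #6, v #5), V (u #7, v #7), W (u #8, v #10); all 5 characters appear in both, in order. The LCS DP gives dp[8][11] = 5, so this is optimal.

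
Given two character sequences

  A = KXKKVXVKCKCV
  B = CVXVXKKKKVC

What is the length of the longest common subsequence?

Let dp[i][j] be the LCS length of the first i characters of A and the first j characters of B. dp[i][j] = dp[i-1][j-1]+1 when the i-th and j-th characters match, else max(dp[i-1][j], dp[i][j-1]).
    ·  C  V  X  V  X  K  K  K  K  V  C
 ·  0  0  0  0  0  0  0  0  0  0  0  0
 K  0  0  0  0  0  0  1  1  1  1  1  1
 X  0  0  0  1  1  1  1  1  1  1  1  1
 K  0  0  0  1  1  1  2  2  2  2  2  2
 K  0  0  0  1  1  1  2  3  3  3  3  3
 V  0  0  1  1  2  2  2  3  3  3  4  4
 X  0  0  1  2  2  3  3  3  3  3  4  4
 V  0  0  1  2  3  3  3  3  3  3  4  4
 K  0  0  1  2  3  3  4  4  4  4  4  4
 C  0  1  1  2  3  3  4  4  4  4  4  5
 K  0  1  1  2  3  3  4  5  5  5  5  5
 C  0  1  1  2  3  3  4  5  5  5  5  6
 V  0  1  2  2  3  3  4  5  5  5  6  6
dp[12][11] = 6. One LCS (by backtracking along matches): XKKKKC.

6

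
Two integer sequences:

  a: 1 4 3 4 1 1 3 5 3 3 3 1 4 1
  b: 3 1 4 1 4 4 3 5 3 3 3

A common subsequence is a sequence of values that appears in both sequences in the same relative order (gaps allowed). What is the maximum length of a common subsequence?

8

One common subsequence of length 8: 1 [1,4]; then 4 [2,5]; then 4 [4,6]; then 3 [7,7]; then 5 [8,8]; then 3 [9,9]; then 3 [10,10]; then 3 [11,11]. dp[14][11] = 8 confirms this is the maximum.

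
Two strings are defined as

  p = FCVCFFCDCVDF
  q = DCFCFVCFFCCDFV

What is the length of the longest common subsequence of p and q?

10

One common subsequence of length 10: F [1,3] → C [2,4] → V [3,6] → C [4,7] → F [5,8] → F [6,9] → C [7,10] → C [9,11] → D [11,12] → F [12,13]. dp[12][14] = 10 confirms this is the maximum.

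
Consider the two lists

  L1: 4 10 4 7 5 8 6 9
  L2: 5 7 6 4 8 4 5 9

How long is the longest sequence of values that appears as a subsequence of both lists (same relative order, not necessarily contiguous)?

Let dp[i][j] be the LCS length of the first i values of L1 and the first j values of L2. dp[i][j] = dp[i-1][j-1]+1 when the i-th and j-th values match, else max(dp[i-1][j], dp[i][j-1]).
    ·  5  7  6  4  8  4  5  9
 ·  0  0  0  0  0  0  0  0  0
 4  0  0  0  0  1  1  1  1  1
10  0  0  0  0  1  1  1  1  1
 4  0  0  0  0  1  1  2  2  2
 7  0  0  1  1  1  1  2  2  2
 5  0  1  1  1  1  1  2  3  3
 8  0  1  1  1  1  2  2  3  3
 6  0  1  1  2  2  2  2  3  3
 9  0  1  1  2  2  2  2  3  4
dp[8][8] = 4. One LCS (by backtracking along matches): 4, 4, 5, 9.

4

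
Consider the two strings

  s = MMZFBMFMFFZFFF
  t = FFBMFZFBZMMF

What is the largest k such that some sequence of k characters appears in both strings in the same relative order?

Match M at s[1]=t[4]; then Z at s[3]=t[6]; then F at s[4]=t[7]; then B at s[5]=t[8]; then M at s[6]=t[10]; then M at s[8]=t[11]; then F at s[14]=t[12] — 7 characters in the same relative order in both, and the DP table's final entry dp[14][12] is also 7, so no common subsequence is longer.

7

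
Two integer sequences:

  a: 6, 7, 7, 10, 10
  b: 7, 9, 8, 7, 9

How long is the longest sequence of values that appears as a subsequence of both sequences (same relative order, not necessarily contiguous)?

Let dp[i][j] be the LCS length of the first i values of a and the first j values of b. dp[i][j] = dp[i-1][j-1]+1 when the i-th and j-th values match, else max(dp[i-1][j], dp[i][j-1]).
    ·  7  9  8  7  9
 ·  0  0  0  0  0  0
 6  0  0  0  0  0  0
 7  0  1  1  1  1  1
 7  0  1  1  1  2  2
10  0  1  1  1  2  2
10  0  1  1  1  2  2
dp[5][5] = 2. One LCS (by backtracking along matches): 7, 7.

2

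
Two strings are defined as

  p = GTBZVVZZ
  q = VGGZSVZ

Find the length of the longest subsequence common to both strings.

4

Taking G at p[1]=q[3], then Z at p[4]=q[4], then V at p[6]=q[6], then Z at p[8]=q[7] gives a common subsequence of length 4. Since dp[8][7] = 4, nothing longer is possible.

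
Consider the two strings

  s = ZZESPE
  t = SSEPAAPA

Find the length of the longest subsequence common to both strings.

2

One common subsequence of length 2: E at s[3]=t[3], then P at s[5]=t[7]. dp[6][8] = 2 confirms this is the maximum.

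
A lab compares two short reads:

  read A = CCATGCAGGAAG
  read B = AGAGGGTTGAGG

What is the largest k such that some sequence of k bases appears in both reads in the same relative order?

Match A at read A[3]=read B[1], then G at read A[5]=read B[2], then A at read A[7]=read B[3], then G at read A[8]=read B[6], then G at read A[9]=read B[9], then A at read A[10]=read B[10], then G at read A[12]=read B[12] — 7 bases in the same relative order in both. dp[12][12] = 7 confirms this is the maximum.

7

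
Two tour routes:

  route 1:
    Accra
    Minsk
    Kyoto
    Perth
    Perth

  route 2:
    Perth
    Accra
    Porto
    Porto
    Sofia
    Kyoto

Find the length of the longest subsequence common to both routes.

Taking Accra (route 1 #1, route 2 #2), then Kyoto (route 1 #3, route 2 #6) gives a common subsequence of length 2. The LCS DP gives dp[5][6] = 2, so this is optimal.

2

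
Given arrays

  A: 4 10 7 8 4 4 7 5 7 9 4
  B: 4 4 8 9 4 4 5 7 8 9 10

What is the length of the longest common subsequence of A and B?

7

Let dp[i][j] be the LCS length of the first i values of A and the first j values of B. dp[i][j] = dp[i-1][j-1]+1 when the i-th and j-th values match, else max(dp[i-1][j], dp[i][j-1]).
    ·  4  4  8  9  4  4  5  7  8  9 10
 ·  0  0  0  0  0  0  0  0  0  0  0  0
 4  0  1  1  1  1  1  1  1  1  1  1  1
10  0  1  1  1  1  1  1  1  1  1  1  2
 7  0  1  1  1  1  1  1  1  2  2  2  2
 8  0  1  1  2  2  2  2  2  2  3  3  3
 4  0  1  2  2  2  3  3  3  3  3  3  3
 4  0  1  2  2  2  3  4  4  4  4  4  4
 7  0  1  2  2  2  3  4  4  5  5  5  5
 5  0  1  2  2  2  3  4  5  5  5  5  5
 7  0  1  2  2  2  3  4  5  6  6  6  6
 9  0  1  2  2  3  3  4  5  6  6  7  7
 4  0  1  2  2  3  4  4  5  6  6  7  7
dp[11][11] = 7. One LCS (by backtracking along matches): 4, 8, 4, 4, 5, 7, 9.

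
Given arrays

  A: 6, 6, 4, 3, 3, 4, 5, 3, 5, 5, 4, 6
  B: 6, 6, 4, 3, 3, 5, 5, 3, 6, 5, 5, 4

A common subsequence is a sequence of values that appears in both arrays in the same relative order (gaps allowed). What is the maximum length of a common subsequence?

Taking 6 (A #1, B #1), 6 (A #2, B #2), 4 (A #3, B #3), 3 (A #4, B #4), 3 (A #5, B #5), 5 (A #7, B #7), 3 (A #8, B #8), 5 (A #9, B #10), 5 (A #10, B #11), 4 (A #11, B #12) gives a common subsequence of length 10. The LCS DP gives dp[12][12] = 10, so this is optimal.

10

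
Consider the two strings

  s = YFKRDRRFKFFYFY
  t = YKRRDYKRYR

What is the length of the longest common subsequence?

6

Let dp[i][j] be the LCS length of the first i characters of s and the first j characters of t. dp[i][j] = dp[i-1][j-1]+1 when the i-th and j-th characters match, else max(dp[i-1][j], dp[i][j-1]).
    ·  Y  K  R  R  D  Y  K  R  Y  R
 ·  0  0  0  0  0  0  0  0  0  0  0
 Y  0  1  1  1  1  1  1  1  1  1  1
 F  0  1  1  1  1  1  1  1  1  1  1
 K  0  1  2  2  2  2  2  2  2  2  2
 R  0  1  2  3  3  3  3  3  3  3  3
 D  0  1  2  3  3  4  4  4  4  4  4
 R  0  1  2  3  4  4  4  4  5  5  5
 R  0  1  2  3  4  4  4  4  5  5  6
 F  0  1  2  3  4  4  4  4  5  5  6
 K  0  1  2  3  4  4  4  5  5  5  6
 F  0  1  2  3  4  4  4  5  5  5  6
 F  0  1  2  3  4  4  4  5  5  5  6
 Y  0  1  2  3  4  4  5  5  5  6  6
 F  0  1  2  3  4  4  5  5  5  6  6
 Y  0  1  2  3  4  4  5  5  5  6  6
dp[14][10] = 6. One LCS (by backtracking along matches): YKRDRR.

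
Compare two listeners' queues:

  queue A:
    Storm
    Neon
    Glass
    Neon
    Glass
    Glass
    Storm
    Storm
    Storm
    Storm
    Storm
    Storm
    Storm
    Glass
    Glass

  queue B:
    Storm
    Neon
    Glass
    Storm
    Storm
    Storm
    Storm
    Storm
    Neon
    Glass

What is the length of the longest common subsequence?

9

Taking Storm [1,1], Neon [4,2], Glass [6,3], Storm [7,4], Storm [8,5], Storm [9,6], Storm [10,7], Storm [11,8], Glass [15,10] gives a common subsequence of length 9. The LCS DP gives dp[15][10] = 9, so this is optimal.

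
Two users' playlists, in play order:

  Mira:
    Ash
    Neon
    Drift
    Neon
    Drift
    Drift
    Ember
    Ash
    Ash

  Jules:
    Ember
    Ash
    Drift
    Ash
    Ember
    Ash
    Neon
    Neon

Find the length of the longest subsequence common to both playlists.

Taking Ash (Mira #1, Jules #2) → Drift (Mira #3, Jules #3) → Ember (Mira #7, Jules #5) → Ash (Mira #8, Jules #6) gives a common subsequence of length 4. Since dp[9][8] = 4, nothing longer is possible.

4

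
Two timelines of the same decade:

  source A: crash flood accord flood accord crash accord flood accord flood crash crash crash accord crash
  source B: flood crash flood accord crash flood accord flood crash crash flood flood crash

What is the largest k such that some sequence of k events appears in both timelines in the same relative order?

One common subsequence of length 10: crash at source A[1]=source B[2]; then flood at source A[4]=source B[3]; then accord at source A[5]=source B[4]; then crash at source A[6]=source B[5]; then flood at source A[8]=source B[6]; then accord at source A[9]=source B[7]; then flood at source A[10]=source B[8]; then crash at source A[11]=source B[9]; then crash at source A[12]=source B[10]; then crash at source A[15]=source B[13]. Since dp[15][13] = 10, nothing longer is possible.

10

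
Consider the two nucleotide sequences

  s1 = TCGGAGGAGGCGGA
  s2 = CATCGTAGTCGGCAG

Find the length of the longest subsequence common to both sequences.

Pick T (s1 #1, s2 #3) → C (s1 #2, s2 #4) → G (s1 #3, s2 #5) → A (s1 #5, s2 #7) → G (s1 #6, s2 #8) → G (s1 #9, s2 #11) → G (s1 #10, s2 #12) → C (s1 #11, s2 #13) → G (s1 #13, s2 #15); all 9 bases appear in both, in order. Since dp[14][15] = 9, nothing longer is possible.

9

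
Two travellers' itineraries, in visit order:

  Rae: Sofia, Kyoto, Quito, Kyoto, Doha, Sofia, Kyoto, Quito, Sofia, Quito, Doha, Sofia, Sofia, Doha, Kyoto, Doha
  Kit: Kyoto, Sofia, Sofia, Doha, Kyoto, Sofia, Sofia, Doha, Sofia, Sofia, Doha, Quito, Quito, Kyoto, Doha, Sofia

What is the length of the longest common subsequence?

Match Sofia [1,3] → Kyoto [4,5] → Sofia [6,6] → Sofia [9,7] → Doha [11,8] → Sofia [12,9] → Sofia [13,10] → Doha [14,11] → Kyoto [15,14] → Doha [16,15] — 10 stops in the same relative order in both. dp[16][16] = 10 confirms this is the maximum.

10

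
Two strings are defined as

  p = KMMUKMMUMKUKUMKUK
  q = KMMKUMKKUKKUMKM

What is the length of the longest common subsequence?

Pick K (p #1, q #1); then M (p #2, q #2); then M (p #3, q #3); then K (p #5, q #4); then U (p #8, q #5); then M (p #9, q #6); then K (p #10, q #8); then U (p #11, q #9); then K (p #12, q #11); then U (p #13, q #12); then M (p #14, q #13); then K (p #15, q #14); all 12 characters appear in both, in order, and the DP table's final entry dp[17][15] is also 12, so no common subsequence is longer.

12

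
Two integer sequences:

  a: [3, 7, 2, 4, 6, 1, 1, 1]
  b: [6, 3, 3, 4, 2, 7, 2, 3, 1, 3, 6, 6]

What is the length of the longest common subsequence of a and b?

4

Match 3 at a[1]=b[3]; then 7 at a[2]=b[6]; then 2 at a[3]=b[7]; then 6 at a[5]=b[12] — 4 values in the same relative order in both. dp[8][12] = 4 confirms this is the maximum.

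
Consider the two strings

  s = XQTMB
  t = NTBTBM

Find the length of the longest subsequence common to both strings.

2

Match T [3,4], M [4,6] — 2 characters in the same relative order in both, and the DP table's final entry dp[5][6] is also 2, so no common subsequence is longer.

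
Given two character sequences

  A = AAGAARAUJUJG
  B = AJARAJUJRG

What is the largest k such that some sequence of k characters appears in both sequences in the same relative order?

8

Match A (A #1, B #1) → A (A #5, B #3) → R (A #6, B #4) → A (A #7, B #5) → J (A #9, B #6) → U (A #10, B #7) → J (A #11, B #8) → G (A #12, B #10) — 8 characters in the same relative order in both. Since dp[12][10] = 8, nothing longer is possible.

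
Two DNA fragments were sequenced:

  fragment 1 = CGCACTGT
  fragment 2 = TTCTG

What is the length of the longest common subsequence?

Pick C at fragment 1[5]=fragment 2[3] → T at fragment 1[6]=fragment 2[4] → G at fragment 1[7]=fragment 2[5]; all 3 bases appear in both, in order, and the DP table's final entry dp[8][5] is also 3, so no common subsequence is longer.

3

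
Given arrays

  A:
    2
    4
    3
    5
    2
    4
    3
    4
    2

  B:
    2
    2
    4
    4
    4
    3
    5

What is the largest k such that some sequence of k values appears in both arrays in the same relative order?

Match 2 at A[1]=B[2] → 4 at A[2]=B[5] → 3 at A[3]=B[6] → 5 at A[4]=B[7] — 4 values in the same relative order in both. dp[9][7] = 4 confirms this is the maximum.

4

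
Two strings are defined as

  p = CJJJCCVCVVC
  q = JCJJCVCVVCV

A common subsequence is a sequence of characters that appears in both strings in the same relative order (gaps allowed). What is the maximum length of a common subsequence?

Let dp[i][j] be the LCS length of the first i characters of p and the first j characters of q. dp[i][j] = dp[i-1][j-1]+1 when the i-th and j-th characters match, else max(dp[i-1][j], dp[i][j-1]).
    ·  J  C  J  J  C  V  C  V  V  C  V
 ·  0  0  0  0  0  0  0  0  0  0  0  0
 C  0  0  1  1  1  1  1  1  1  1  1  1
 J  0  1  1  2  2  2  2  2  2  2  2  2
 J  0  1  1  2  3  3  3  3  3  3  3  3
 J  0  1  1  2  3  3  3  3  3  3  3  3
 C  0  1  2  2  3  4  4  4  4  4  4  4
 C  0  1  2  2  3  4  4  5  5  5  5  5
 V  0  1  2  2  3  4  5  5  6  6  6  6
 C  0  1  2  2  3  4  5  6  6  6  7  7
 V  0  1  2  2  3  4  5  6  7  7  7  8
 V  0  1  2  2  3  4  5  6  7  8  8  8
 C  0  1  2  2  3  4  5  6  7  8  9  9
dp[11][11] = 9. One LCS (by backtracking along matches): CJJCVCVVC.

9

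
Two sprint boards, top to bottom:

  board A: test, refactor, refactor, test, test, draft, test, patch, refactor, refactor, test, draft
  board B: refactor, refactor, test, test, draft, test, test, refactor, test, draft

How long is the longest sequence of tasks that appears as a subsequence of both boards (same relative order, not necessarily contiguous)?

One common subsequence of length 9: refactor [2,1], refactor [3,2], test [4,3], test [5,4], draft [6,5], test [7,7], refactor [10,8], test [11,9], draft [12,10]. dp[12][10] = 9 confirms this is the maximum.

9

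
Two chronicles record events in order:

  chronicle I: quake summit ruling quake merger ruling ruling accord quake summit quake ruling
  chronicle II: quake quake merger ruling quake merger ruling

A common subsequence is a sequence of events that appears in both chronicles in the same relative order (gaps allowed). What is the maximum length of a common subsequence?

6

Match quake (chronicle I #1, chronicle II #1), then quake (chronicle I #4, chronicle II #2), then merger (chronicle I #5, chronicle II #3), then ruling (chronicle I #7, chronicle II #4), then quake (chronicle I #9, chronicle II #5), then ruling (chronicle I #12, chronicle II #7) — 6 events in the same relative order in both, and the DP table's final entry dp[12][7] is also 6, so no common subsequence is longer.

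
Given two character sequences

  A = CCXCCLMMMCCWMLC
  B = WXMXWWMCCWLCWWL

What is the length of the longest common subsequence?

One common subsequence of length 8: X [3,2]; then M [7,3]; then M [9,7]; then C [10,8]; then C [11,9]; then W [12,10]; then L [14,11]; then C [15,12], and the DP table's final entry dp[15][15] is also 8, so no common subsequence is longer.

8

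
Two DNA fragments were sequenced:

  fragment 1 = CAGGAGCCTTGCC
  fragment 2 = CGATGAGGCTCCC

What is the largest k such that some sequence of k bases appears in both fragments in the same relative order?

9

Pick C (fragment 1 #1, fragment 2 #1) → A (fragment 1 #2, fragment 2 #3) → G (fragment 1 #3, fragment 2 #5) → G (fragment 1 #4, fragment 2 #7) → G (fragment 1 #6, fragment 2 #8) → C (fragment 1 #7, fragment 2 #9) → C (fragment 1 #8, fragment 2 #11) → C (fragment 1 #12, fragment 2 #12) → C (fragment 1 #13, fragment 2 #13); all 9 bases appear in both, in order. Since dp[13][13] = 9, nothing longer is possible.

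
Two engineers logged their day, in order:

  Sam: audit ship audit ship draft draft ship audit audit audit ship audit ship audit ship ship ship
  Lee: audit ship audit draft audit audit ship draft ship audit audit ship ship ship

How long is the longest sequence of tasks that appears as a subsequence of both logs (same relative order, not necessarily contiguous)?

Match audit (Sam #1, Lee #1), then ship (Sam #2, Lee #2), then audit (Sam #3, Lee #3), then draft (Sam #6, Lee #4), then audit (Sam #8, Lee #5), then audit (Sam #9, Lee #6), then ship (Sam #11, Lee #9), then audit (Sam #12, Lee #10), then audit (Sam #14, Lee #11), then ship (Sam #15, Lee #12), then ship (Sam #16, Lee #13), then ship (Sam #17, Lee #14) — 12 tasks in the same relative order in both. Since dp[17][14] = 12, nothing longer is possible.

12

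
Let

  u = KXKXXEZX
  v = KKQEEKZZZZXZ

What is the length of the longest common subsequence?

One common subsequence of length 5: K at u[1]=v[1], then K at u[3]=v[2], then E at u[6]=v[5], then Z at u[7]=v[10], then X at u[8]=v[11], and the DP table's final entry dp[8][12] is also 5, so no common subsequence is longer.

5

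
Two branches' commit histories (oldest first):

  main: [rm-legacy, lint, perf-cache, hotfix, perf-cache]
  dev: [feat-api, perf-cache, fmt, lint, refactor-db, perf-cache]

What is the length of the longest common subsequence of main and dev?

One common subsequence of length 2: lint [2,4], then perf-cache [5,6]. The LCS DP gives dp[5][6] = 2, so this is optimal.

2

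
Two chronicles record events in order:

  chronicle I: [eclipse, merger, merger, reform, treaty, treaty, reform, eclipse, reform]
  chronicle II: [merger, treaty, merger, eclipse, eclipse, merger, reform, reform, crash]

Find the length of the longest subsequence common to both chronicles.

4

Pick eclipse (chronicle I #1, chronicle II #5); then merger (chronicle I #3, chronicle II #6); then reform (chronicle I #4, chronicle II #7); then reform (chronicle I #7, chronicle II #8); all 4 events appear in both, in order. Since dp[9][9] = 4, nothing longer is possible.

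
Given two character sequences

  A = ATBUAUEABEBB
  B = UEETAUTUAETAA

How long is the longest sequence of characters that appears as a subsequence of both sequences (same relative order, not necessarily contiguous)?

One common subsequence of length 6: A [1,5] → T [2,7] → U [4,8] → A [5,9] → E [7,10] → A [8,13]. dp[12][13] = 6 confirms this is the maximum.

6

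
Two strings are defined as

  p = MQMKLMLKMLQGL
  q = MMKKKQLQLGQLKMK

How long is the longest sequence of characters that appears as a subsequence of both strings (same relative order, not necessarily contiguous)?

Taking M (p #1, q #1) → M (p #3, q #2) → K (p #4, q #4) → K (p #8, q #5) → L (p #10, q #7) → Q (p #11, q #8) → G (p #12, q #10) → L (p #13, q #12) gives a common subsequence of length 8, and the DP table's final entry dp[13][15] is also 8, so no common subsequence is longer.

8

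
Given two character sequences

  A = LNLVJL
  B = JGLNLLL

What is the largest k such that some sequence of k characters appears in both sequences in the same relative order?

4

Let dp[i][j] be the LCS length of the first i characters of A and the first j characters of B. dp[i][j] = dp[i-1][j-1]+1 when the i-th and j-th characters match, else max(dp[i-1][j], dp[i][j-1]).
    ·  J  G  L  N  L  L  L
 ·  0  0  0  0  0  0  0  0
 L  0  0  0  1  1  1  1  1
 N  0  0  0  1  2  2  2  2
 L  0  0  0  1  2  3  3  3
 V  0  0  0  1  2  3  3  3
 J  0  1  1  1  2  3  3  3
 L  0  1  1  2  2  3  4  4
dp[6][7] = 4. One LCS (by backtracking along matches): LNLL.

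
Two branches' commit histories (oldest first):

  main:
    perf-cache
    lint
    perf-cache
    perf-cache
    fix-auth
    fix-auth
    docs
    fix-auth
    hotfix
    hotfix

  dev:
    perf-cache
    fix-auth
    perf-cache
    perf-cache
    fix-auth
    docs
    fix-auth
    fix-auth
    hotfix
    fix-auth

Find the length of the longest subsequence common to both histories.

7

One common subsequence of length 7: perf-cache (main #1, dev #1), perf-cache (main #3, dev #3), perf-cache (main #4, dev #4), fix-auth (main #5, dev #5), fix-auth (main #6, dev #7), fix-auth (main #8, dev #8), hotfix (main #9, dev #9). The LCS DP gives dp[10][10] = 7, so this is optimal.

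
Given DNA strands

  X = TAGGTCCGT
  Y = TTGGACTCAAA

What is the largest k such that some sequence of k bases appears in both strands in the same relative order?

5

Match T (X #1, Y #2) → G (X #3, Y #3) → G (X #4, Y #4) → T (X #5, Y #7) → C (X #6, Y #8) — 5 bases in the same relative order in both, and the DP table's final entry dp[9][11] is also 5, so no common subsequence is longer.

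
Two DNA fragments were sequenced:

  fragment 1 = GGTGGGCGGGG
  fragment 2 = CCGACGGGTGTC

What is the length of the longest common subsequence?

Let dp[i][j] be the LCS length of the first i bases of fragment 1 and the first j bases of fragment 2. dp[i][j] = dp[i-1][j-1]+1 when the i-th and j-th bases match, else max(dp[i-1][j], dp[i][j-1]).
    ·  C  C  G  A  C  G  G  G  T  G  T  C
 ·  0  0  0  0  0  0  0  0  0  0  0  0  0
 G  0  0  0  1  1  1  1  1  1  1  1  1  1
 G  0  0  0  1  1  1  2  2  2  2  2  2  2
 T  0  0  0  1  1  1  2  2  2  3  3  3  3
 G  0  0  0  1  1  1  2  3  3  3  4  4  4
 G  0  0  0  1  1  1  2  3  4  4  4  4  4
 G  0  0  0  1  1  1  2  3  4  4  5  5  5
 C  0  1  1  1  1  2  2  3  4  4  5  5  6
 G  0  1  1  2  2  2  3  3  4  4  5  5  6
 G  0  1  1  2  2  2  3  4  4  4  5  5  6
 G  0  1  1  2  2  2  3  4  5  5  5  5  6
 G  0  1  1  2  2  2  3  4  5  5  6  6  6
dp[11][12] = 6. One LCS (by backtracking along matches): GGGGGC.

6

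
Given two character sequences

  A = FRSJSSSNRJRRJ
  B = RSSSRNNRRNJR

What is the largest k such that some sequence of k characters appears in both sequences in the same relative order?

Pick R at A[2]=B[1]; then S at A[3]=B[2]; then S at A[5]=B[3]; then S at A[6]=B[4]; then N at A[8]=B[7]; then R at A[9]=B[9]; then J at A[10]=B[11]; then R at A[12]=B[12]; all 8 characters appear in both, in order, and the DP table's final entry dp[13][12] is also 8, so no common subsequence is longer.

8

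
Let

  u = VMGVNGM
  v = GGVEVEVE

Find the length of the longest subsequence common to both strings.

2

Taking V at u[1]=v[5], V at u[4]=v[7] gives a common subsequence of length 2. dp[7][8] = 2 confirms this is the maximum.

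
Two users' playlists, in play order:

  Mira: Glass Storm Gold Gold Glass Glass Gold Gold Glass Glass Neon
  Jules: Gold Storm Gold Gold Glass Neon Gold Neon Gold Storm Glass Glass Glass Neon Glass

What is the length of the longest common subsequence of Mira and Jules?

9

Match Storm [2,2], Gold [3,3], Gold [4,4], Glass [5,5], Gold [7,7], Gold [8,9], Glass [9,12], Glass [10,13], Neon [11,14] — 9 songs in the same relative order in both. The LCS DP gives dp[11][15] = 9, so this is optimal.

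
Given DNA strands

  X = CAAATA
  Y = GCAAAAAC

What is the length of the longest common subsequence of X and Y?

5

Match C [1,2], A [2,4], A [3,5], A [4,6], A [6,7] — 5 bases in the same relative order in both. Since dp[6][8] = 5, nothing longer is possible.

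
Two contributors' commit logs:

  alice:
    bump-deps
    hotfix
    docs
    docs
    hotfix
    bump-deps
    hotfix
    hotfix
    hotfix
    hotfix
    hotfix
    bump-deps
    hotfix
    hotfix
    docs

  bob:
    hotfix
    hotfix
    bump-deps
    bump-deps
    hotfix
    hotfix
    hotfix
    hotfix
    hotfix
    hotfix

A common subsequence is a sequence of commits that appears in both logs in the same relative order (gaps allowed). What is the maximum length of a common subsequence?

Match hotfix (alice #2, bob #1); then hotfix (alice #5, bob #2); then bump-deps (alice #6, bob #4); then hotfix (alice #8, bob #5); then hotfix (alice #9, bob #6); then hotfix (alice #10, bob #7); then hotfix (alice #11, bob #8); then hotfix (alice #13, bob #9); then hotfix (alice #14, bob #10) — 9 commits in the same relative order in both. The LCS DP gives dp[15][10] = 9, so this is optimal.

9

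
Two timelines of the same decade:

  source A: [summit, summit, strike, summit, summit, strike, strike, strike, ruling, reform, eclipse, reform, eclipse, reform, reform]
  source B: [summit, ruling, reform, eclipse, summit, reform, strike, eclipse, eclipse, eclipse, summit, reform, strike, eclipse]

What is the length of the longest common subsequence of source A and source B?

7

Match summit [5,1], then ruling [9,2], then reform [10,3], then eclipse [11,4], then reform [12,6], then eclipse [13,10], then reform [14,12] — 7 events in the same relative order in both. dp[15][14] = 7 confirms this is the maximum.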